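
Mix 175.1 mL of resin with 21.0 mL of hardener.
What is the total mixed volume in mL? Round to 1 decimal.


Total = 175.1 + 21.0 = 196.1 mL

196.1


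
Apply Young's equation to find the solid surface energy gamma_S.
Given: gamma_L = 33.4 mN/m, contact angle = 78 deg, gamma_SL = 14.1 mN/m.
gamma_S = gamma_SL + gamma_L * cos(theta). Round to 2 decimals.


theta_rad = 78 * pi/180 = 1.361357
gamma_S = 14.1 + 33.4 * cos(1.361357)
= 21.04 mN/m

21.04


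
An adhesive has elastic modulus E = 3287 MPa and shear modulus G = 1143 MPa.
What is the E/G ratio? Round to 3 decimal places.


E/G = 3287 / 1143 = 2.876

2.876


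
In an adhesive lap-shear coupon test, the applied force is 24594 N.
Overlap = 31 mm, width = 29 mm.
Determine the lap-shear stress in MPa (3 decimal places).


stress = F / (overlap * width)
= 24594 / (31 * 29)
= 27.357 MPa

27.357


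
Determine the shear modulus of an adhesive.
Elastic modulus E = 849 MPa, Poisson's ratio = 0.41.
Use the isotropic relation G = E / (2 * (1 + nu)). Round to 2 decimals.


G = 849 / (2*(1+0.41)) = 849 / 2.82
= 301.06 MPa

301.06


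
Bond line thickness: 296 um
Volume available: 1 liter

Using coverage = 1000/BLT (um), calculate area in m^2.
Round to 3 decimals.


1 L = 1e6 mm^3, thickness = 296 um = 0.296 mm
Area = 1e6 / 0.296 mm^2 = (1e6 / 0.296) / 1e6 m^2 = 1000 / 296 m^2
= 3.378 m^2

3.378


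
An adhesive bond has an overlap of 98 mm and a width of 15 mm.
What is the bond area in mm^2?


Bond area = overlap * width
= 98 * 15
= 1470 mm^2

1470


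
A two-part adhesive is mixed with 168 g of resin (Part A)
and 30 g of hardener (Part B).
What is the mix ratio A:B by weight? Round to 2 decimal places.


Mix ratio = mass_A / mass_B
= 168 / 30
= 5.60

5.60


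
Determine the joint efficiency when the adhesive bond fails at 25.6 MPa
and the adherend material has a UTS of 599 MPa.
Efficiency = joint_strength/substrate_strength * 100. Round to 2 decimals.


Joint efficiency = 25.6 / 599 * 100
= 4.27%

4.27


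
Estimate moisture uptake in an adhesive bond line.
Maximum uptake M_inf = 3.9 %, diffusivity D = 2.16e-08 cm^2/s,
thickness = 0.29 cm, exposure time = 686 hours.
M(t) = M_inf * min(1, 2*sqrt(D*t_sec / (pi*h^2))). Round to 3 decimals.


Convert time: 686 h = 2469600 s
ratio = min(1, 2*sqrt(2.16e-08*2469600/(pi*0.29^2)))
= 0.898664
M(t) = 3.9 * 0.898664 = 3.505%

3.505


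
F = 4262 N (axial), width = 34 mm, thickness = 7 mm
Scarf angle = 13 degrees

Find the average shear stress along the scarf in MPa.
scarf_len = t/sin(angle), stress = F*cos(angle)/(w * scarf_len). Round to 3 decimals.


scarf_len = 7/sin(13 deg) = 31.1179
cos(13 deg) = 0.974370
stress = 4262*0.974370/(34*31.1179) = 3.925 MPa

3.925


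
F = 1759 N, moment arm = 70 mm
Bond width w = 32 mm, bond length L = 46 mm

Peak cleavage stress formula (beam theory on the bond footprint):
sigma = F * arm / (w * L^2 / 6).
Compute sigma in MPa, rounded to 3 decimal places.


sigma = (1759 * 70) / (32 * 2116 / 6)
= 123130 * 6 / 67712
= 738780 / 67712
= 10.911 MPa

10.911


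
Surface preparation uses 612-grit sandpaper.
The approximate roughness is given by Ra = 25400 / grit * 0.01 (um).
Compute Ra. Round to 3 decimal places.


Ra = 25400 / 612 * 0.01
= 254 / 612
= 0.415 um

0.415


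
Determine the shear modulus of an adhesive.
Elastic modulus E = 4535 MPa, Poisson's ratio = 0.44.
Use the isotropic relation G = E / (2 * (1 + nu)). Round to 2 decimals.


G = 4535 / (2*(1+0.44)) = 4535 / 2.88
= 1574.65 MPa

1574.65


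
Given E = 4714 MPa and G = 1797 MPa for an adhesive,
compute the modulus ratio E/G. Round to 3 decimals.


E/G ratio = 4714 / 1797 = 2.623

2.623


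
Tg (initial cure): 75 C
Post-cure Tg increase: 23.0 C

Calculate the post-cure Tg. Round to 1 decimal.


Post-cure Tg = 75 + 23.0 = 98.0 C

98.0


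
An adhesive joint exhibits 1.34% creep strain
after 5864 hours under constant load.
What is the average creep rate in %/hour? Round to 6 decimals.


Creep rate = strain / time
= 1.34 / 5864
= 0.000229 %/h

0.000229


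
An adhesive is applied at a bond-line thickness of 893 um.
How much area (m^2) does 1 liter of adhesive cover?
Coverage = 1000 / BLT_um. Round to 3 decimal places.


Coverage = 1000 / 893 = 1.120 m^2

1.120


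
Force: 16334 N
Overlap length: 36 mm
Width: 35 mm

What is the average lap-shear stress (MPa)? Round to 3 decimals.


Average shear stress = F / (overlap * width)
= 16334 / (36 * 35)
= 12.963 MPa

12.963


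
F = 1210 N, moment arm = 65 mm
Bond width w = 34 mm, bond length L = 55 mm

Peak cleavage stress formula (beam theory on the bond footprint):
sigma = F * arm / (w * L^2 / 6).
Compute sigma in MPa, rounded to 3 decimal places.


sigma = (1210 * 65) / (34 * 3025 / 6)
= 78650 * 6 / 102850
= 471900 / 102850
= 4.588 MPa

4.588


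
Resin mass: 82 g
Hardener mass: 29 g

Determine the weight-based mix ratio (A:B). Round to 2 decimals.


Ratio = 82 / 29 = 2.83

2.83


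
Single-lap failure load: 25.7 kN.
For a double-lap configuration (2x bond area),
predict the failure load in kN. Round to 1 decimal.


Failure load = 25.7 * 2 = 51.4 kN

51.4


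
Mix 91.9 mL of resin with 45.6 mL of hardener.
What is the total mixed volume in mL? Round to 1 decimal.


Total = 91.9 + 45.6 = 137.5 mL

137.5


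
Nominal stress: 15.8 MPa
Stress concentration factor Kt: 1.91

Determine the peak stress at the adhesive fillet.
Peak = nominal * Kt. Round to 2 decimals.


Peak stress = 15.8 * 1.91
= 30.18 MPa

30.18


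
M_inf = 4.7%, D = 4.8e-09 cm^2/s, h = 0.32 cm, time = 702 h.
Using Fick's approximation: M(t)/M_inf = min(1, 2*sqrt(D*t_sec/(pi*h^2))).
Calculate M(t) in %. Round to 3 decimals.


t = 2527200 s
ratio = min(1, 2*sqrt(4.8e-09*2527200/(pi*0.1024)))
= 0.388370
M(t) = 4.7 * 0.388370 = 1.825%

1.825


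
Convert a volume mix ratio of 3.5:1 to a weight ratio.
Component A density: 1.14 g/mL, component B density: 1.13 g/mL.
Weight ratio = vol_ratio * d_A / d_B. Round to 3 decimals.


= 3.5 * 1.14 / 1.13 = 3.531

3.531


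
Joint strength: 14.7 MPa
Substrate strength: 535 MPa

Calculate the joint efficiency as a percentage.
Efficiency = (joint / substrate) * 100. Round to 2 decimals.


Efficiency = (14.7 / 535) * 100 = 2.75%

2.75


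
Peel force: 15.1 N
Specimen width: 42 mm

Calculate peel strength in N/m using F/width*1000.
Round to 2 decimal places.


Peel strength = 15.1 / 42 * 1000 = 359.52 N/m

359.52


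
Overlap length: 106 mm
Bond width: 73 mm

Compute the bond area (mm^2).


Bond area = 106 * 73 = 7738 mm^2

7738


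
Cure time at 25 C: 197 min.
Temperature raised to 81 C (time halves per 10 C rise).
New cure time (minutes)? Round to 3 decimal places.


Acceleration factor = 2^(56/10) = 48.5029
New time = 197 / 48.5029 = 4.062 min

4.062


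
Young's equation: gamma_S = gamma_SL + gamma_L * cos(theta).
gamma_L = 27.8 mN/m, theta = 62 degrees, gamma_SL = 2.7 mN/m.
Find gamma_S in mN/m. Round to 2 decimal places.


cos(62 deg) = 0.469472
gamma_S = 2.7 + 27.8 * 0.469472
= 15.75 mN/m

15.75


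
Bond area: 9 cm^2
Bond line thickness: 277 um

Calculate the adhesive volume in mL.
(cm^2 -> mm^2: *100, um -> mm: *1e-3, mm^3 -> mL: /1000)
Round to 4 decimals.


V = 9*100 * 277*1e-3 / 1000
= 0.2493 mL

0.2493


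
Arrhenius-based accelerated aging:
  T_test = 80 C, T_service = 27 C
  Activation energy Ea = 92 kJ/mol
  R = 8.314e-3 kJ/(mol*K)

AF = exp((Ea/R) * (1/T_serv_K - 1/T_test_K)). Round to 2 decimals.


T_test_K = 353.15, T_serv_K = 300.15
AF = exp((92/8.314e-3) * (1/300.15 - 1/353.15))
= 252.89

252.89


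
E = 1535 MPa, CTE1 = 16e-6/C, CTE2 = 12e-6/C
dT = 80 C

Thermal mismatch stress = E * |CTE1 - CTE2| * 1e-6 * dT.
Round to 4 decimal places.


= 1535 * 4e-6 * 80
= 0.4912 MPa

0.4912


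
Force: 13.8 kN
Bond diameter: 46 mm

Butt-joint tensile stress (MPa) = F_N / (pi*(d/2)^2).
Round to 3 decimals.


F_N = 13.8 * 1000 = 13800.0 N
A = pi*(23.0)^2 = 1661.9025 mm^2
stress = 13800.0 / 1661.9025 = 8.304 MPa

8.304


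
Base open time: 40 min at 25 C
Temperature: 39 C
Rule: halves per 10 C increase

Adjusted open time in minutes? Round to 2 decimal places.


Acceleration = 2^((39-25)/10) = 2.6390
Open time = 40 / 2.6390 = 15.16 min

15.16


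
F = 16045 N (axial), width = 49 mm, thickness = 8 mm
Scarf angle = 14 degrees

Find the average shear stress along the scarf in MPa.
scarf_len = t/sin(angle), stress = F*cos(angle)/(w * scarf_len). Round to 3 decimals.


scarf_len = 8/sin(14 deg) = 33.0685
cos(14 deg) = 0.970296
stress = 16045*0.970296/(49*33.0685) = 9.608 MPa

9.608


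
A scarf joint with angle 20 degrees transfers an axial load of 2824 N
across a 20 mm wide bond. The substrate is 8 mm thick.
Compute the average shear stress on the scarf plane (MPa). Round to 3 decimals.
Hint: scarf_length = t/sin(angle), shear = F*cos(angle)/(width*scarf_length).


scarf_length = 8 / sin(20 deg) = 23.3904 mm
cos(20 deg) = 0.939693
shear stress = 2824 * 0.939693 / (20 * 23.3904)
= 5.673 MPa

5.673


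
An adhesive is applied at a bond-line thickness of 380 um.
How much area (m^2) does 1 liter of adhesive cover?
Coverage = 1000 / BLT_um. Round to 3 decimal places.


Coverage = 1000 / 380 = 2.632 m^2

2.632


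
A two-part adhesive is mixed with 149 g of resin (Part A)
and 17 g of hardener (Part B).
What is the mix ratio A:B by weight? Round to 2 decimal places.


Mix ratio = mass_A / mass_B
= 149 / 17
= 8.76

8.76


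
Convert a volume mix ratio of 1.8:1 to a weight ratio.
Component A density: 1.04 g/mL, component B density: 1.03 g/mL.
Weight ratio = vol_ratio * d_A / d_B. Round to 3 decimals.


= 1.8 * 1.04 / 1.03 = 1.817

1.817


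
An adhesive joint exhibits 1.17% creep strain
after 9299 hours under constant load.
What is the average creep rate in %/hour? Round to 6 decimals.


Creep rate = strain / time
= 1.17 / 9299
= 0.000126 %/h

0.000126


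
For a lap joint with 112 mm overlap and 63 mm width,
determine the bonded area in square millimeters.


Area = 112 * 63 = 7056 mm^2

7056


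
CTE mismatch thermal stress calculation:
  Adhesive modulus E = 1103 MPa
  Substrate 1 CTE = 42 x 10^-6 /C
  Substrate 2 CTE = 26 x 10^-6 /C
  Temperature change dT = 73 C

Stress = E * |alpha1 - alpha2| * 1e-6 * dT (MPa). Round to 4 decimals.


delta_alpha = |42 - 26| = 16 x 10^-6/C
Stress = 1103 * 16e-6 * 73
= 1.2883 MPa

1.2883


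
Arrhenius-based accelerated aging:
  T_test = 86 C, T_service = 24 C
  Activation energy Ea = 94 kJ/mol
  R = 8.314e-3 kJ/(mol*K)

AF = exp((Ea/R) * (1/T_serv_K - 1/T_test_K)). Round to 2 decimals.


T_test_K = 359.15, T_serv_K = 297.15
AF = exp((94/8.314e-3) * (1/297.15 - 1/359.15))
= 712.21

712.21


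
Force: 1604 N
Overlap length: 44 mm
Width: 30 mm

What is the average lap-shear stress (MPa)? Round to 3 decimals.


Average shear stress = F / (overlap * width)
= 1604 / (44 * 30)
= 1.215 MPa

1.215


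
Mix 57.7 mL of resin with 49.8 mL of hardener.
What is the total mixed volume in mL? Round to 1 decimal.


Total = 57.7 + 49.8 = 107.5 mL

107.5


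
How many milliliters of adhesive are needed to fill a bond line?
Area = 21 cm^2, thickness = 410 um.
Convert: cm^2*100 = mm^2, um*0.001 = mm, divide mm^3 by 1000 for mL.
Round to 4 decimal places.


= (21 * 100) * (410 * 0.001) / 1000
= 0.8610 mL

0.8610


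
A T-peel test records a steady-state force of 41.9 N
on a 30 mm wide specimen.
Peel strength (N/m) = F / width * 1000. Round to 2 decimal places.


Peel strength = 41.9 / 30 * 1000
= 1396.67 N/m

1396.67


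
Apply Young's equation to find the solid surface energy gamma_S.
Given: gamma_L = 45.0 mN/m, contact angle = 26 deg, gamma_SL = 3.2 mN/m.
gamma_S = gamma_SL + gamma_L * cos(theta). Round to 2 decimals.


theta_rad = 26 * pi/180 = 0.453786
gamma_S = 3.2 + 45.0 * cos(0.453786)
= 43.65 mN/m

43.65


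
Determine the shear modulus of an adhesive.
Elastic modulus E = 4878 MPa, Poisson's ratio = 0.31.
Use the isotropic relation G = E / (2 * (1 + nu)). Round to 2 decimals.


G = 4878 / (2*(1+0.31)) = 4878 / 2.62
= 1861.83 MPa

1861.83


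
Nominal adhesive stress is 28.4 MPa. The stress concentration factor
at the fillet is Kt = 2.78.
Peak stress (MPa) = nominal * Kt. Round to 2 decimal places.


Peak = 28.4 * 2.78 = 78.95 MPa

78.95


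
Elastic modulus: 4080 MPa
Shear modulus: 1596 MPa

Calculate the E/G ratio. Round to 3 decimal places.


E / G = 4080 / 1596 = 2.556

2.556


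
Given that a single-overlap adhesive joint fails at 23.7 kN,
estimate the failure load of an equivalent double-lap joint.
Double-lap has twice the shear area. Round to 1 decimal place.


Double-lap factor = 2
Expected load = 23.7 * 2 = 47.4 kN

47.4


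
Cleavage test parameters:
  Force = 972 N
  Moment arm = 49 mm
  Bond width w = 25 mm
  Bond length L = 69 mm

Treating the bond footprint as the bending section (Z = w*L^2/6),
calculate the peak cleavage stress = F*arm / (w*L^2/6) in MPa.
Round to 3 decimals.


M = 972 * 49 = 47628 N*mm
Z = 25 * 69^2 / 6 = 119025 / 6 mm^3
sigma = M / Z = 6 * 47628 / 119025 = 285768 / 119025
= 2.401 MPa

2.401


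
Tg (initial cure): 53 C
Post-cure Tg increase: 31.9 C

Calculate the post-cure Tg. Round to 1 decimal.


Post-cure Tg = 53 + 31.9 = 84.9 C

84.9


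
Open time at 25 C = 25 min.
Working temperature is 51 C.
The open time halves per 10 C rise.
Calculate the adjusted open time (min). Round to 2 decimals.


factor = 2^((51 - 25) / 10) = 6.0629
ot = 25 / 6.0629 = 4.12 min

4.12


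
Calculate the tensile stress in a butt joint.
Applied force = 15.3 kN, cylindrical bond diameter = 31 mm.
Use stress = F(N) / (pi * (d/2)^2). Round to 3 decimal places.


A = pi * 15.5^2 = 754.7676 mm^2
sigma = 15300.0 / 754.7676 = 20.271 MPa

20.271


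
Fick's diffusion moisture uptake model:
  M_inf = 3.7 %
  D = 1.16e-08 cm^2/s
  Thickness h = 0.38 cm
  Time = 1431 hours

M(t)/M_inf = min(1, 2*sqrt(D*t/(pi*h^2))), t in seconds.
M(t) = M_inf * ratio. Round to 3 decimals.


t_sec = 1431 * 3600 = 5151600
ratio = 2*sqrt(1.16e-08*5151600/(pi*0.38^2))
= min(1, 0.725891)
= 0.725891
M(t) = 3.7 * 0.725891 = 2.686 %

2.686


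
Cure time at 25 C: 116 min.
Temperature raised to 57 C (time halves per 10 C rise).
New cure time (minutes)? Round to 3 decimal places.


Acceleration factor = 2^(32/10) = 9.1896
New time = 116 / 9.1896 = 12.623 min

12.623


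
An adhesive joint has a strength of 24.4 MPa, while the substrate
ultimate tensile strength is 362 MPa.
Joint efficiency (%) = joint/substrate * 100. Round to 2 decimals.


Efficiency = 24.4 / 362 * 100
= 6.74%

6.74


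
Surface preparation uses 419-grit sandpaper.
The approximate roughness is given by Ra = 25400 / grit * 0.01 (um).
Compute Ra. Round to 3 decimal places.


Ra = 25400 / 419 * 0.01
= 254 / 419
= 0.606 um

0.606


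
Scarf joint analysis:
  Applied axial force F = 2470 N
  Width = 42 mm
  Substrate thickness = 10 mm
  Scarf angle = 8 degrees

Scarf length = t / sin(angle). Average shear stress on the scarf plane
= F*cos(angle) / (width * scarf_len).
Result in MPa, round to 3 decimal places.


Scarf length = 10 / sin(8 deg) = 71.8530 mm
cos(8 deg) = 0.990268
Shear = 2470 * 0.990268 / (42 * 71.8530)
= 0.811 MPa

0.811


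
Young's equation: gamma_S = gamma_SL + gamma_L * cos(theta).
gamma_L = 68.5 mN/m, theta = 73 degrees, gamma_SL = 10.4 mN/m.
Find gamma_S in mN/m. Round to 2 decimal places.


cos(73 deg) = 0.292372
gamma_S = 10.4 + 68.5 * 0.292372
= 30.43 mN/m

30.43


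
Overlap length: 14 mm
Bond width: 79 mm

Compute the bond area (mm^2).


Bond area = 14 * 79 = 1106 mm^2

1106


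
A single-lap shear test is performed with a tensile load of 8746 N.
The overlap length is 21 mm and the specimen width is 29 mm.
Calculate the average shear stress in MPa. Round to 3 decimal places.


Shear stress = F / (overlap * width)
= 8746 / (21 * 29)
= 8746 / 609
= 14.361 MPa

14.361


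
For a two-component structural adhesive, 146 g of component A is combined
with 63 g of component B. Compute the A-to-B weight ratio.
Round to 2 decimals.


Weight ratio A:B = 146 / 63
= 2.32

2.32


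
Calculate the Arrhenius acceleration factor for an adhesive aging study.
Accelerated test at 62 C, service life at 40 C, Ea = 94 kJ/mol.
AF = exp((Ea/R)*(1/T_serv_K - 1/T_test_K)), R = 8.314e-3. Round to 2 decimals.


T_test = 335.15 K, T_serv = 313.15 K
Ea/R = 94 / 0.008314 = 11306.23
AF = exp(11306.23 * (1/313.15 - 1/335.15))
= 10.70

10.70


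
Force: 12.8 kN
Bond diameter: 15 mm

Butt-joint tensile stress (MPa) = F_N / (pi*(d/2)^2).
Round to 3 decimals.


F_N = 12.8 * 1000 = 12800.0 N
A = pi*(7.5)^2 = 176.7146 mm^2
stress = 12800.0 / 176.7146 = 72.433 MPa

72.433


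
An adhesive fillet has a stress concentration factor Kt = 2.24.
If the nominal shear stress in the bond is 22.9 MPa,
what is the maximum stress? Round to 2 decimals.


Max stress = 22.9 * 2.24 = 51.30 MPa

51.30


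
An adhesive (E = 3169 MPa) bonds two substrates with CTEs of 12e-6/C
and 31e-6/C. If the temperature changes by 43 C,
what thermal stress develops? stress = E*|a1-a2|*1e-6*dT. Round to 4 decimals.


Stress = 3169 * |12 - 31| * 1e-6 * 43
= 2.5891 MPa

2.5891


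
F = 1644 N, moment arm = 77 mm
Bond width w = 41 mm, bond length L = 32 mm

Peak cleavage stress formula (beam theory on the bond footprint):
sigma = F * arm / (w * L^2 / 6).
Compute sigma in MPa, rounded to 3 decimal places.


sigma = (1644 * 77) / (41 * 1024 / 6)
= 126588 * 6 / 41984
= 759528 / 41984
= 18.091 MPa

18.091


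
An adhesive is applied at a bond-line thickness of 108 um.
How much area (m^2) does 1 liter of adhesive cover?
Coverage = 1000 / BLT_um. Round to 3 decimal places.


Coverage = 1000 / 108 = 9.259 m^2

9.259


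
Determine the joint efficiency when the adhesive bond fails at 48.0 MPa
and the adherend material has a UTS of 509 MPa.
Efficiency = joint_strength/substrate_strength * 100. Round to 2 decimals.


Joint efficiency = 48.0 / 509 * 100
= 9.43%

9.43


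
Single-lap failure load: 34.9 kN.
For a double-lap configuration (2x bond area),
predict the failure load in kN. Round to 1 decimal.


Failure load = 34.9 * 2 = 69.8 kN

69.8


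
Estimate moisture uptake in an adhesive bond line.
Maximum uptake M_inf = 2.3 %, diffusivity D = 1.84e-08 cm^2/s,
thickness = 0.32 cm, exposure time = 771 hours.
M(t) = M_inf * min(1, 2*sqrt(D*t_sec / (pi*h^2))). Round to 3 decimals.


Convert time: 771 h = 2775600 s
ratio = min(1, 2*sqrt(1.84e-08*2775600/(pi*0.32^2)))
= 0.796879
M(t) = 2.3 * 0.796879 = 1.833%

1.833


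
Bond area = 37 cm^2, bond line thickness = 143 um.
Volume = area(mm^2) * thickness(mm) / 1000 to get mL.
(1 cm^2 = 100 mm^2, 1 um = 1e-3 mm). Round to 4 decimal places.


area_mm2 = 37 * 100 = 3700
blt_mm = 143 * 1e-3 = 0.143
vol_mm3 = 3700 * 0.143 = 529.1
vol_mL = 529.1 / 1000 = 0.5291 mL

0.5291


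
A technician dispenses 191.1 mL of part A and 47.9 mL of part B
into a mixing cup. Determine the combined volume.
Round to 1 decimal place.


Combined volume = 191.1 + 47.9
= 239.0 mL

239.0


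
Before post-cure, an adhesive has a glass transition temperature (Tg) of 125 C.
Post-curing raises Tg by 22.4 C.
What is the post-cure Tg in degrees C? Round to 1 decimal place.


Tg_post = Tg_base + delta_Tg
= 125 + 22.4
= 147.4 C

147.4


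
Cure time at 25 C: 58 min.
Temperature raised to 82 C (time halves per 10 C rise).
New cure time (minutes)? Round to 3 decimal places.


Acceleration factor = 2^(57/10) = 51.9842
New time = 58 / 51.9842 = 1.116 min

1.116


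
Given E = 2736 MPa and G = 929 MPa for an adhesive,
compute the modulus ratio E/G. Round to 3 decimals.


E/G ratio = 2736 / 929 = 2.945

2.945


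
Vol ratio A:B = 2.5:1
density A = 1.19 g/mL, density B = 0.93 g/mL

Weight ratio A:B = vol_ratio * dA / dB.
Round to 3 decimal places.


Weight ratio = 2.5 * 1.19 / 0.93
= 3.199

3.199


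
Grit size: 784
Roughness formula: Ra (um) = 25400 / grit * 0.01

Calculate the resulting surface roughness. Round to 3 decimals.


Ra = 25400 / 784 * 0.01
= 0.324 um

0.324


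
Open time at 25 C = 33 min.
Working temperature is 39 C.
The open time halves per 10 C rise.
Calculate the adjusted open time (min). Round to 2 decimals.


factor = 2^((39 - 25) / 10) = 2.6390
ot = 33 / 2.6390 = 12.50 min

12.50


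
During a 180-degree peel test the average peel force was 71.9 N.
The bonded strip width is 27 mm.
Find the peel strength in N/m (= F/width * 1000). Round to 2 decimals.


Peel strength = F/width * 1000
= 71.9 / 27 * 1000
= 2662.96 N/m

2662.96


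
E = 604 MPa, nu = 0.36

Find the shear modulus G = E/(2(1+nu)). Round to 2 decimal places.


G = 604 / (2 * 1.36)
= 222.06 MPa

222.06


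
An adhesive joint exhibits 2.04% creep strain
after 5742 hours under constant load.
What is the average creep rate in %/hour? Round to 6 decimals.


Creep rate = strain / time
= 2.04 / 5742
= 0.000355 %/h

0.000355


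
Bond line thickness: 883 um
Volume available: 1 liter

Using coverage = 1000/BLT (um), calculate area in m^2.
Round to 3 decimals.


1 L = 1e6 mm^3, thickness = 883 um = 0.883 mm
Area = 1e6 / 0.883 mm^2 = (1e6 / 0.883) / 1e6 m^2 = 1000 / 883 m^2
= 1.133 m^2

1.133


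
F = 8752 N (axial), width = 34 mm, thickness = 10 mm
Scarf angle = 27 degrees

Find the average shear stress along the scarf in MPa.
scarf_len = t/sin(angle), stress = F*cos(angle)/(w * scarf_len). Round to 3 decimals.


scarf_len = 10/sin(27 deg) = 22.0269
cos(27 deg) = 0.891007
stress = 8752*0.891007/(34*22.0269) = 10.413 MPa

10.413


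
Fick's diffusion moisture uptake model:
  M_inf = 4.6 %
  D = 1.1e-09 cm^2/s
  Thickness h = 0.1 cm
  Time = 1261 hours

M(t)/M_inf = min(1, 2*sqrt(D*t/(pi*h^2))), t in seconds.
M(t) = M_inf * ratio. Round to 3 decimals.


t_sec = 1261 * 3600 = 4539600
ratio = 2*sqrt(1.1e-09*4539600/(pi*0.1^2))
= min(1, 0.797371)
= 0.797371
M(t) = 4.6 * 0.797371 = 3.668 %

3.668


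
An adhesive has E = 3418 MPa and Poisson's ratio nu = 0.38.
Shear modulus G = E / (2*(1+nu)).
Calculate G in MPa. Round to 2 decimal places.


G = 3418 / (2*(1+0.38))
= 3418 / 2.76
= 1238.41 MPa

1238.41


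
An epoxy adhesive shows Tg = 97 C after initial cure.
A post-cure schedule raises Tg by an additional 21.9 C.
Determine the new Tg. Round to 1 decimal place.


New Tg = 97 + 21.9
= 118.9 C

118.9


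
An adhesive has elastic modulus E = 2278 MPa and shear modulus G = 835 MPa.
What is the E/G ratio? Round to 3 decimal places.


E/G = 2278 / 835 = 2.728

2.728


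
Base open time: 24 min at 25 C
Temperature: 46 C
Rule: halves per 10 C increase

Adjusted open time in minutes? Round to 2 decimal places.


Acceleration = 2^((46-25)/10) = 4.2871
Open time = 24 / 4.2871 = 5.60 min

5.60


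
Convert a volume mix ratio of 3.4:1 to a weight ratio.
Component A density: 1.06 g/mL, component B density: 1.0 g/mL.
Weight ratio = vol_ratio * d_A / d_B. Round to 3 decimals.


= 3.4 * 1.06 / 1.0 = 3.604

3.604


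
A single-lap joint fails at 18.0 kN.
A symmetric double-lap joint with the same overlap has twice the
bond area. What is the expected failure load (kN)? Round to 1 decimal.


Double-lap load = 2 * 18.0 = 36.0 kN

36.0


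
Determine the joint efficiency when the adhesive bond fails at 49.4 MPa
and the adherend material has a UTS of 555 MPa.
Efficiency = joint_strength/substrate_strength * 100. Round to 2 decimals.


Joint efficiency = 49.4 / 555 * 100
= 8.90%

8.90


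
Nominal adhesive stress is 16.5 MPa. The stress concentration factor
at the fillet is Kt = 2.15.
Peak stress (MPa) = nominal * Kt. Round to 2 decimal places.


Peak = 16.5 * 2.15 = 35.48 MPa

35.48


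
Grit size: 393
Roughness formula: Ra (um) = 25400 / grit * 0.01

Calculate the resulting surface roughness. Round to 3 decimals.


Ra = 25400 / 393 * 0.01
= 0.646 um

0.646


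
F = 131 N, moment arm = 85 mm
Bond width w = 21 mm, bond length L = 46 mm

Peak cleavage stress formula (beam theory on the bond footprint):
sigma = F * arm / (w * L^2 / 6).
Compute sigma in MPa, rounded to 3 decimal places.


sigma = (131 * 85) / (21 * 2116 / 6)
= 11135 * 6 / 44436
= 66810 / 44436
= 1.504 MPa

1.504


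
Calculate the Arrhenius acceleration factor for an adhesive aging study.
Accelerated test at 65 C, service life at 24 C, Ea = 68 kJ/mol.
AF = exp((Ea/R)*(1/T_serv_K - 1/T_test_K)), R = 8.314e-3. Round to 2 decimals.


T_test = 338.15 K, T_serv = 297.15 K
Ea/R = 68 / 0.008314 = 8178.98
AF = exp(8178.98 * (1/297.15 - 1/338.15))
= 28.14

28.14


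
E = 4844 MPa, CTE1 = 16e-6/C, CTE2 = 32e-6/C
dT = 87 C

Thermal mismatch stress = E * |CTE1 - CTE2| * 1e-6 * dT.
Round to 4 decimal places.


= 4844 * 16e-6 * 87
= 6.7428 MPa

6.7428


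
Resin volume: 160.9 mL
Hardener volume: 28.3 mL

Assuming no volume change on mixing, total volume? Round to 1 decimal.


V_total = 160.9 + 28.3 = 189.2 mL

189.2


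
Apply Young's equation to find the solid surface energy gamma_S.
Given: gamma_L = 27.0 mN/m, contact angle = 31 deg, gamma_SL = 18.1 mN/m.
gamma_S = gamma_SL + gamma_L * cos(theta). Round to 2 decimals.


theta_rad = 31 * pi/180 = 0.541052
gamma_S = 18.1 + 27.0 * cos(0.541052)
= 41.24 mN/m

41.24


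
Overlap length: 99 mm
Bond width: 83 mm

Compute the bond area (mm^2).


Bond area = 99 * 83 = 8217 mm^2

8217


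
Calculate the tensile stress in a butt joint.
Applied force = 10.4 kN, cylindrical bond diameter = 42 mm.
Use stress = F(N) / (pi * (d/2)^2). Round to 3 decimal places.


A = pi * 21.0^2 = 1385.4424 mm^2
sigma = 10400.0 / 1385.4424 = 7.507 MPa

7.507


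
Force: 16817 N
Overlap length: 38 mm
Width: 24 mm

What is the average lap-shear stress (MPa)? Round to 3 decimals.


Average shear stress = F / (overlap * width)
= 16817 / (38 * 24)
= 18.440 MPa

18.440


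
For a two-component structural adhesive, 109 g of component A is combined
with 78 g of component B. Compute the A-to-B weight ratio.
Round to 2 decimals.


Weight ratio A:B = 109 / 78
= 1.40

1.40


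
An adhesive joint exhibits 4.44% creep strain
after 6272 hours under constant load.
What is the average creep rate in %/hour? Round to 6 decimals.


Creep rate = strain / time
= 4.44 / 6272
= 0.000708 %/h

0.000708


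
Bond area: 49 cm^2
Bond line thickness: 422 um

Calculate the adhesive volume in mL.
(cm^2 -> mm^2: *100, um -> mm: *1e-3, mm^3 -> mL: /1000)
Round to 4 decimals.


V = 49*100 * 422*1e-3 / 1000
= 2.0678 mL

2.0678


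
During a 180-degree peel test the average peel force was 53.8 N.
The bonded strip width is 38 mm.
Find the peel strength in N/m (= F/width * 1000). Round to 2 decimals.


Peel strength = F/width * 1000
= 53.8 / 38 * 1000
= 1415.79 N/m

1415.79


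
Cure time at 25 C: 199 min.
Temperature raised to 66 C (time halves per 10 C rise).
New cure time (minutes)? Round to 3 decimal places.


Acceleration factor = 2^(41/10) = 17.1484
New time = 199 / 17.1484 = 11.605 min

11.605


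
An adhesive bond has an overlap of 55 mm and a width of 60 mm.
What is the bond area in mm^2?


Bond area = overlap * width
= 55 * 60
= 3300 mm^2

3300


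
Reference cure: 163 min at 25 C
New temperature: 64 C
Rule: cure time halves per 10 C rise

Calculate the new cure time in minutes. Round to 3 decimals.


factor = 2^((64-25)/10) = 14.9285
t_new = 163 / 14.9285 = 10.919 min

10.919


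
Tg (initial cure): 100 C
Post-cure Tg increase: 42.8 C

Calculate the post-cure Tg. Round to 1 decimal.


Post-cure Tg = 100 + 42.8 = 142.8 C

142.8


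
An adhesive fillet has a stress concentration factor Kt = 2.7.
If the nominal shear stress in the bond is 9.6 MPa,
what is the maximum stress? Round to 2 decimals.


Max stress = 9.6 * 2.7 = 25.92 MPa

25.92


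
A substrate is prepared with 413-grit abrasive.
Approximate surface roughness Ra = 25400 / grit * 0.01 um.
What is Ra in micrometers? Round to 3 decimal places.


Ra = 25400 / 413 * 0.01 = 0.615 um

0.615


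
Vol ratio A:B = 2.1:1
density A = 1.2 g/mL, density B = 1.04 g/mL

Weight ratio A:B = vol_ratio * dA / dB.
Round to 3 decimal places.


Weight ratio = 2.1 * 1.2 / 1.04
= 2.423

2.423


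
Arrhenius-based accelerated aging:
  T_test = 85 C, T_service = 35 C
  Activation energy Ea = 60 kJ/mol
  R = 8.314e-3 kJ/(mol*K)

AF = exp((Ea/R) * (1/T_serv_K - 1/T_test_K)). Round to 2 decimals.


T_test_K = 358.15, T_serv_K = 308.15
AF = exp((60/8.314e-3) * (1/308.15 - 1/358.15))
= 26.30

26.30


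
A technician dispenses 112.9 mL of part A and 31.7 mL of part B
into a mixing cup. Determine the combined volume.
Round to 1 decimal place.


Combined volume = 112.9 + 31.7
= 144.6 mL

144.6


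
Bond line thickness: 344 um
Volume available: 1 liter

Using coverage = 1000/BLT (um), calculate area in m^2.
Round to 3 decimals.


1 L = 1e6 mm^3, thickness = 344 um = 0.344 mm
Area = 1e6 / 0.344 mm^2 = (1e6 / 0.344) / 1e6 m^2 = 1000 / 344 m^2
= 2.907 m^2

2.907


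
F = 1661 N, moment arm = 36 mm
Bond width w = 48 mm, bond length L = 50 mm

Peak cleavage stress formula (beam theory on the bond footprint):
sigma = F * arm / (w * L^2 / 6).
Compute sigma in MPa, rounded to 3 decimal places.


sigma = (1661 * 36) / (48 * 2500 / 6)
= 59796 * 6 / 120000
= 358776 / 120000
= 2.990 MPa

2.990


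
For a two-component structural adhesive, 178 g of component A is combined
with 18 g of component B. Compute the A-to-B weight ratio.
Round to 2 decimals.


Weight ratio A:B = 178 / 18
= 9.89

9.89


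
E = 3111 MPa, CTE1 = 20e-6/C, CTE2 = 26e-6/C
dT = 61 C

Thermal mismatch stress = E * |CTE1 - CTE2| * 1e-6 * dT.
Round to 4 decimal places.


= 3111 * 6e-6 * 61
= 1.1386 MPa

1.1386


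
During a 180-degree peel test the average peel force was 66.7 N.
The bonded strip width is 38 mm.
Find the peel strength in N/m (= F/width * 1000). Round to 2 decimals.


Peel strength = F/width * 1000
= 66.7 / 38 * 1000
= 1755.26 N/m

1755.26


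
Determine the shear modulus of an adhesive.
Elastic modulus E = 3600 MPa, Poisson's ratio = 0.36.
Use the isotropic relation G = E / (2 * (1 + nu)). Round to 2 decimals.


G = 3600 / (2*(1+0.36)) = 3600 / 2.72
= 1323.53 MPa

1323.53


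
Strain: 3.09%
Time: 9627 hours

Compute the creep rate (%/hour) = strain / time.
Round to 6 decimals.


Creep rate = 3.09 / 9627
= 0.000321 %/h

0.000321


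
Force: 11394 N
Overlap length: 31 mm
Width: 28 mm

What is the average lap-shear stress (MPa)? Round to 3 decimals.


Average shear stress = F / (overlap * width)
= 11394 / (31 * 28)
= 13.127 MPa

13.127


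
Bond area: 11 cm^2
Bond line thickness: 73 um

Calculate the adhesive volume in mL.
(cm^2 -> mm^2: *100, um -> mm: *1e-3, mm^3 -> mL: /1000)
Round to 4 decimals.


V = 11*100 * 73*1e-3 / 1000
= 0.0803 mL

0.0803


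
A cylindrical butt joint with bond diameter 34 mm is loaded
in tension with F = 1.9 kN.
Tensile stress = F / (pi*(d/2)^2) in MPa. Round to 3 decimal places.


Area = pi * (34/2)^2 = 907.9203 mm^2
Stress = 1.9*1000 / 907.9203
= 2.093 MPa

2.093


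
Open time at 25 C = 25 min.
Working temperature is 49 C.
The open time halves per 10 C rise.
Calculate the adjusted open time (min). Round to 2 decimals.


factor = 2^((49 - 25) / 10) = 5.2780
ot = 25 / 5.2780 = 4.74 min

4.74


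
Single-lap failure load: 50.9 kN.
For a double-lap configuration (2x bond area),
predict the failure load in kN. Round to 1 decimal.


Failure load = 50.9 * 2 = 101.8 kN

101.8


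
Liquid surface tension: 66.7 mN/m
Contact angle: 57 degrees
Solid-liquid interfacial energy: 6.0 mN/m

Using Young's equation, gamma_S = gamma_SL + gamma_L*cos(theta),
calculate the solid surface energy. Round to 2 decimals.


gamma_S = 6.0 + 66.7 * cos(57)
= 42.33 mN/m

42.33


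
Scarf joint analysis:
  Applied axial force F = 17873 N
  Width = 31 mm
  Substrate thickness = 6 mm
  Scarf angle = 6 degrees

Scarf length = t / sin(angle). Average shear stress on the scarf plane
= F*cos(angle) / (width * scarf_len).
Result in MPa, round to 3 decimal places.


Scarf length = 6 / sin(6 deg) = 57.4006 mm
cos(6 deg) = 0.994522
Shear = 17873 * 0.994522 / (31 * 57.4006)
= 9.989 MPa

9.989


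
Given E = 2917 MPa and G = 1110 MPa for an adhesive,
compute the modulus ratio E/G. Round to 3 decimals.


E/G ratio = 2917 / 1110 = 2.628

2.628


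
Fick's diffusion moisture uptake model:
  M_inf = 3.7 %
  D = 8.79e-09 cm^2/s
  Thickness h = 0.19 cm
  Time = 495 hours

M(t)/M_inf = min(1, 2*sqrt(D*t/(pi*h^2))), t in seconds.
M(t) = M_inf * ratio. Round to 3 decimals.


t_sec = 495 * 3600 = 1782000
ratio = 2*sqrt(8.79e-09*1782000/(pi*0.19^2))
= min(1, 0.743275)
= 0.743275
M(t) = 3.7 * 0.743275 = 2.750 %

2.750


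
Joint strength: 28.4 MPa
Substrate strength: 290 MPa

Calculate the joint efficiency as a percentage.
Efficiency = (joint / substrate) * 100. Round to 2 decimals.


Efficiency = (28.4 / 290) * 100 = 9.79%

9.79


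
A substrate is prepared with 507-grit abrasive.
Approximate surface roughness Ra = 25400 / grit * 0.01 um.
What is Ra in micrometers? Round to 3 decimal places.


Ra = 25400 / 507 * 0.01 = 0.501 um

0.501


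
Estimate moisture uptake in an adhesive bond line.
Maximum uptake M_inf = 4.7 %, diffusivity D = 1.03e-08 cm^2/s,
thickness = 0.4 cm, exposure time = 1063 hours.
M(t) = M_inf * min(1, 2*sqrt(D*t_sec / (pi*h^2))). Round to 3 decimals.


Convert time: 1063 h = 3826800 s
ratio = min(1, 2*sqrt(1.03e-08*3826800/(pi*0.4^2)))
= 0.560056
M(t) = 4.7 * 0.560056 = 2.632%

2.632


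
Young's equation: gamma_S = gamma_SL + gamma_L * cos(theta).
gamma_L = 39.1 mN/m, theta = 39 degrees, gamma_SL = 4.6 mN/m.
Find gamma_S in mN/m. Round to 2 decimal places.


cos(39 deg) = 0.777146
gamma_S = 4.6 + 39.1 * 0.777146
= 34.99 mN/m

34.99


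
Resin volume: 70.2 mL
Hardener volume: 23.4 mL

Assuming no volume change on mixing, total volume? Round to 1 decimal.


V_total = 70.2 + 23.4 = 93.6 mL

93.6


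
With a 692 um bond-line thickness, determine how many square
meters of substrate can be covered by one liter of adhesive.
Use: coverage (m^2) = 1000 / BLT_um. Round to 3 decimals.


Coverage = 1000 / 692 = 1.445 m^2

1.445


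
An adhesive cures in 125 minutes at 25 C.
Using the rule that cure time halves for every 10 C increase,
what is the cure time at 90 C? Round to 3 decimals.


Factor = 2^((90 - 25) / 10) = 90.5097
Cure time = 125 / 90.5097
= 1.381 minutes

1.381


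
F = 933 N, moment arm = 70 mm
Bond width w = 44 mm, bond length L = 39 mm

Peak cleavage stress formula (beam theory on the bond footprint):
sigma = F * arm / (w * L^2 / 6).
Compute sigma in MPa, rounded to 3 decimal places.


sigma = (933 * 70) / (44 * 1521 / 6)
= 65310 * 6 / 66924
= 391860 / 66924
= 5.855 MPa

5.855


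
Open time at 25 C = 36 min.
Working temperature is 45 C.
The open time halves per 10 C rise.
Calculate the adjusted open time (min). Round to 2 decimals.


factor = 2^((45 - 25) / 10) = 4.0000
ot = 36 / 4.0000 = 9.00 min

9.00


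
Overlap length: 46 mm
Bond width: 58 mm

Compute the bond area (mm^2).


Bond area = 46 * 58 = 2668 mm^2

2668


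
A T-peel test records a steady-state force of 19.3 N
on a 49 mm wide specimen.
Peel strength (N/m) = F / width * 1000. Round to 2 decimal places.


Peel strength = 19.3 / 49 * 1000
= 393.88 N/m

393.88


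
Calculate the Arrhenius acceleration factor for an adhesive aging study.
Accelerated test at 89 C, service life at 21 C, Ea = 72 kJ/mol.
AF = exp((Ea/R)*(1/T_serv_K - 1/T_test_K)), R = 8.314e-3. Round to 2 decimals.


T_test = 362.15 K, T_serv = 294.15 K
Ea/R = 72 / 0.008314 = 8660.09
AF = exp(8660.09 * (1/294.15 - 1/362.15))
= 251.66

251.66


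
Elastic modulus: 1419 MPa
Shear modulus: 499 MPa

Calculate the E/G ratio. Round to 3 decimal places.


E / G = 1419 / 499 = 2.844

2.844


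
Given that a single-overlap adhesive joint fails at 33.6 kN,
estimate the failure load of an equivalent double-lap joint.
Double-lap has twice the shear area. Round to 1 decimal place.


Double-lap factor = 2
Expected load = 33.6 * 2 = 67.2 kN

67.2


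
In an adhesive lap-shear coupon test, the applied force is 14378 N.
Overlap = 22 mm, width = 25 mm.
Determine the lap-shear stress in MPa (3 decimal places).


stress = F / (overlap * width)
= 14378 / (22 * 25)
= 26.142 MPa

26.142


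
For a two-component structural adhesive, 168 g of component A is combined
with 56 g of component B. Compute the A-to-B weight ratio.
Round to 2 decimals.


Weight ratio A:B = 168 / 56
= 3.00

3.00


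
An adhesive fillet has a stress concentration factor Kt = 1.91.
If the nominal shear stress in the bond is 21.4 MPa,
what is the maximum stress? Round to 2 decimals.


Max stress = 21.4 * 1.91 = 40.87 MPa

40.87


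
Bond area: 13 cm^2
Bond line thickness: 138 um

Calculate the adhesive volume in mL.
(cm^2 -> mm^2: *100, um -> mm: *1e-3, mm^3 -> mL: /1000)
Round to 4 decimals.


V = 13*100 * 138*1e-3 / 1000
= 0.1794 mL

0.1794


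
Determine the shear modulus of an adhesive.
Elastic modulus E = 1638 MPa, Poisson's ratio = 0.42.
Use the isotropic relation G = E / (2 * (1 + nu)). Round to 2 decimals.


G = 1638 / (2*(1+0.42)) = 1638 / 2.84
= 576.76 MPa

576.76


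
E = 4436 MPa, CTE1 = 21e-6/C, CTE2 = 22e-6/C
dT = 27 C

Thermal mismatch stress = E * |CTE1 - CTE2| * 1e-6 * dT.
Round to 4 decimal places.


= 4436 * 1e-6 * 27
= 0.1198 MPa

0.1198


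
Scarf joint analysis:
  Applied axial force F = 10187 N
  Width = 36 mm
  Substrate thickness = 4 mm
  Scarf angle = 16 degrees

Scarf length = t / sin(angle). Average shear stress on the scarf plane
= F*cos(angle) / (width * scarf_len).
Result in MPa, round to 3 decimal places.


Scarf length = 4 / sin(16 deg) = 14.5118 mm
cos(16 deg) = 0.961262
Shear = 10187 * 0.961262 / (36 * 14.5118)
= 18.744 MPa

18.744


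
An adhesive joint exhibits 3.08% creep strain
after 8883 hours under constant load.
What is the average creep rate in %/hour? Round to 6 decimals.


Creep rate = strain / time
= 3.08 / 8883
= 0.000347 %/h

0.000347


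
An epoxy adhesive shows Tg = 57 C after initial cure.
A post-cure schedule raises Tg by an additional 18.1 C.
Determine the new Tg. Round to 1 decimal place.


New Tg = 57 + 18.1
= 75.1 C

75.1


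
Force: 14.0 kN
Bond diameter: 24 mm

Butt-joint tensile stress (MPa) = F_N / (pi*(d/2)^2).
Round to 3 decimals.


F_N = 14.0 * 1000 = 14000.0 N
A = pi*(12.0)^2 = 452.3893 mm^2
stress = 14000.0 / 452.3893 = 30.947 MPa

30.947


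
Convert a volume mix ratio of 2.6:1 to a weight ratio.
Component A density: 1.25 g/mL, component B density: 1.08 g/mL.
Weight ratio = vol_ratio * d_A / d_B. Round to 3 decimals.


= 2.6 * 1.25 / 1.08 = 3.009

3.009


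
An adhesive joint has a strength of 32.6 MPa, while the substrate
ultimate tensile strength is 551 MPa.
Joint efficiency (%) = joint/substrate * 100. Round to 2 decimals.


Efficiency = 32.6 / 551 * 100
= 5.92%

5.92


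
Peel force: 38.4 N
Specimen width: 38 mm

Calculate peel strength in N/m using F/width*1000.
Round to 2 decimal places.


Peel strength = 38.4 / 38 * 1000 = 1010.53 N/m

1010.53


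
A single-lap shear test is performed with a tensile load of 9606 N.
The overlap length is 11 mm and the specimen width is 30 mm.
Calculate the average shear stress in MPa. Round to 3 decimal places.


Shear stress = F / (overlap * width)
= 9606 / (11 * 30)
= 9606 / 330
= 29.109 MPa

29.109


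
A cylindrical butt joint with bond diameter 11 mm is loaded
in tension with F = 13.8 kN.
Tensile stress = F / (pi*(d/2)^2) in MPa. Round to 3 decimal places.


Area = pi * (11/2)^2 = 95.0332 mm^2
Stress = 13.8*1000 / 95.0332
= 145.212 MPa

145.212
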